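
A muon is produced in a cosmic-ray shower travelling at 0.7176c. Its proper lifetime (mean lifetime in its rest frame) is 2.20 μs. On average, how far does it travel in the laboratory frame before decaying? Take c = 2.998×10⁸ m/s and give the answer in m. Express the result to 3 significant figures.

680 m

Lorentz factor: γ = (1 − 0.51494976)^(−1/2) = 1.4358.
Lab-frame lifetime: Δt = γτ = 1.4358 × 2.20 μs = 3.1588 μs.
Distance: d = vΔt = 0.7176 × 2.998×10⁸ m/s × 3.1588×10^-6 s = 680 m.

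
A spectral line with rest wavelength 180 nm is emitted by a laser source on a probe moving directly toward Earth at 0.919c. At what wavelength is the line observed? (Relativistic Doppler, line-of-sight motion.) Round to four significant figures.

Relativistic Doppler for wavelength: λ_obs = λ_src · √((1−β)/(1+β)).
With β = 0.919: factor = √(0.081/1.919) = 0.20545.
λ_obs = 180 × 0.20545 = 36.98 nm.

36.98 nm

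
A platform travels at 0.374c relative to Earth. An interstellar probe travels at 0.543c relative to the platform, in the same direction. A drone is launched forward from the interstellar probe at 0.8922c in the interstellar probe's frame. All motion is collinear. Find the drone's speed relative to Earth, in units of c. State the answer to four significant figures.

0.9847c

First combine the drone and interstellar probe (S''→S'): u₁ = (0.8922 + 0.543)/(1 + 0.8922×0.543) = 1.4352/1.4844646 = 0.96681.
Then combine with the platform (S'→S): u = (0.96681 + 0.374)/(1 + 0.96681×0.374) = 1.34081/1.36158694 = 0.98474.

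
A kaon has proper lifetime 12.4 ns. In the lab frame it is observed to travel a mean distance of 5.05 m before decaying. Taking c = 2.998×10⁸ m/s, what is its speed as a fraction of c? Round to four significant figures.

0.8053c

Let x = d/(cτ) = 5.050 m / (2.998×10⁸ m/s × 1.240×10^-8 s) = 1.3584. Since d = βγcτ, x = βγ = β/√(1−β²).
Solving: β² = x²/(1+x²) = 1.84525/2.84525 = 0.648537, so β = 0.8053.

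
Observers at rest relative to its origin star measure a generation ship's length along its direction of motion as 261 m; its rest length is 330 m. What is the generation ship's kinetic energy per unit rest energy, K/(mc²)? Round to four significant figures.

0.2644

From L = L₀/γ: γ = 330/261 = 1.26437.
K/(mc²) = γ − 1 = 1.26437 − 1 = 0.2644.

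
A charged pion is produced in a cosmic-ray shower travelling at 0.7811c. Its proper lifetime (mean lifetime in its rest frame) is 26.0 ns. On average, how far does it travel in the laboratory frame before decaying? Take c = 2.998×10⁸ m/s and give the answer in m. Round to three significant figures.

γ = 1/√(1 − β²) = 1/√(1 − 0.61011721) = 1/√0.38988279 = 1/0.624406 = 1.6015.
Lab-frame lifetime: Δt = γτ = 1.6015 × 26.0 ns = 41.639 ns.
Distance: d = vΔt = 0.7811 × 2.998×10⁸ m/s × 4.1639×10^-8 s = 9.75 m.

9.75 m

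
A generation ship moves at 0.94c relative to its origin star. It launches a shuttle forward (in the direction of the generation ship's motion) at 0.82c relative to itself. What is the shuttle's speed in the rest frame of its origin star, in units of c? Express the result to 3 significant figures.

0.994c

Relativistic velocity addition: u = (u' + v)/(1 + u'v/c²), with u' = 0.82c and v = 0.94c.
Numerator: 0.82 + 0.94 = 1.76. Denominator: 1 + (0.82)(0.94) = 1.7708.
u = 1.76/1.7708 = 0.9939, so the speed is 0.994c.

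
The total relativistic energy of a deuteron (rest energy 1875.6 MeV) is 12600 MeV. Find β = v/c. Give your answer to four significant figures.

0.9889

γ = E/(mc²) = 12600/1875.6 = 6.7179.
β = √(1 − 1/γ²) = √(1 − 0.0221581) = √0.9778419 = 0.9889.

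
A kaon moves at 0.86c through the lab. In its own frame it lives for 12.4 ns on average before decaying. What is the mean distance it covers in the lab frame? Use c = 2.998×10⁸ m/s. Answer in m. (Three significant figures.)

6.27 m

With β = 0.86, γ = 1/√(1 − 0.86²) = 1/√0.2604 = 1.9597.
Lab-frame lifetime: Δt = γτ = 1.9597 × 12.4 ns = 24.3 ns.
Distance: d = vΔt = 0.86 × 2.998×10⁸ m/s × 2.4300×10^-8 s = 6.27 m.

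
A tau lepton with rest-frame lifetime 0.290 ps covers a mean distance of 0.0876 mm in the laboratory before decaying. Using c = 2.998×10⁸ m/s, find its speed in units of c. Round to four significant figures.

0.7098c

Let x = d/(cτ) = 8.760×10^-5 m / (2.998×10⁸ m/s × 2.900×10^-13 s) = 1.0076. Since d = βγcτ, x = βγ = β/√(1−β²).
Solving: β² = x²/(1+x²) = 1.01526/2.01526 = 0.503786, so β = 0.7098.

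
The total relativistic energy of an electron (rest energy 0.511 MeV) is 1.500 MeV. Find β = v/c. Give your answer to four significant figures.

Total energy E = γmc² gives γ = 1.500/0.511 = 2.9354.
Hence β = √(1 − 1/γ²) = √(1 − 0.116055) = √0.883945 = 0.9402.

0.9402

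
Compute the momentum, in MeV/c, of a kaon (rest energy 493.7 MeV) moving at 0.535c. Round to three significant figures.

313 MeV/c

γ = 1/√(1 − β²) = 1/√(1 − 0.286225) = 1/√0.713775 = 1/0.844852 = 1.1836.
Momentum: p = γβ·mc = 1.1836 × 0.535 × 493.7 MeV/c = 313 MeV/c.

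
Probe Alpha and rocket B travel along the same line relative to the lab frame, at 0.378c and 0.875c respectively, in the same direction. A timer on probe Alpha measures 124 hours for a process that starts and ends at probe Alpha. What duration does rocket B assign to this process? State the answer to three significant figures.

185 hours

Speed of probe Alpha in rocket B's frame: u = (v_A − v_B)/(1 − v_A v_B/c²) = (0.378 − 0.875)/(1 − 0.378×0.875) = −0.497/0.66925 = −0.74262; |u| = 0.74262c.
γ for this relative speed: γ = 1/√(1 − 0.551484) = 1.4932.
The clock on probe Alpha records proper time, so rocket B measures Δt = γΔτ = 1.4932 × 124 = 185 hours.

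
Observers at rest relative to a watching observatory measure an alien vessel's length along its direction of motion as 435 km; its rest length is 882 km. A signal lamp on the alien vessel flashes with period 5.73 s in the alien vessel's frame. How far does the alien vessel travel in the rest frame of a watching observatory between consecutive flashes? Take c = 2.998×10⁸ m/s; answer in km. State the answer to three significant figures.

3.03×10^6 km

Length contraction gives γ = L₀/L = 882/435 = 2.02759.
β = √(1 − 1/γ²) = 0.86992. Lab-frame period = γτ = 2.02759×5.73 s = 11.618 s. Distance = βc × γτ = 0.86992 × 2.998×10⁸ m/s × 11.618 s = 3.0300×10^9 m = 3.03×10^6 km.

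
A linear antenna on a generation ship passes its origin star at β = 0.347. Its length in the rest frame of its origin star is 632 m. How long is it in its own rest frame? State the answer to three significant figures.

Lorentz factor: γ = (1 − 0.120409)^(−1/2) = 1.0663.
Proper length: L₀ = γ·L = 1.0663 × 632 = 674 m.

674 m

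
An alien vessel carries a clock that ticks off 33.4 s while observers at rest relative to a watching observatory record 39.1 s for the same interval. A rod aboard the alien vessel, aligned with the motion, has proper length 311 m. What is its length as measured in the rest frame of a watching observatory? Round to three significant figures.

The time-dilation ratio gives γ = 39.1/33.4 = 1.17066.
L = L₀/γ = 311/1.17066 = 266 m.

266 m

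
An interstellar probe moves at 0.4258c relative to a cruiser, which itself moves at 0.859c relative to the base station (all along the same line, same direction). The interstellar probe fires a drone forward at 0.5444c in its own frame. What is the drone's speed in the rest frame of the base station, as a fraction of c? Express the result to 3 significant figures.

Apply u = (u'+v)/(1+u'v) twice. Drone in the cruiser frame: (0.5444+0.4258)/(1+0.5444·0.4258) = 0.9702/1.23180552 = 0.78762c.
That velocity, transformed to the rest frame of the base station: (0.78762+0.859)/(1+0.78762·0.859) = 1.64662/1.67656558 = 0.98214c.

0.982c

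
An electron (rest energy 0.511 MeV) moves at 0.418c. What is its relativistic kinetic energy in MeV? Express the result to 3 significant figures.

γ = 1/√(1 − β²) = 1/√(1 − 0.174724) = 1/√0.825276 = 1/0.908447 = 1.10078.
Kinetic energy: K = (γ − 1)mc² = (1.10078 − 1) × 0.511 MeV = 0.10078 × 0.511 = 0.0515 MeV.

0.0515 MeV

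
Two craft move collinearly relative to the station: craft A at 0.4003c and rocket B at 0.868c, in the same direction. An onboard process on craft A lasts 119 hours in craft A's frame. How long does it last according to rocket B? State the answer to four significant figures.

170.6 hours

Transform craft A's velocity into rocket B's frame: (0.4003 − 0.868)/(1 − 0.4003·0.868) = −0.4677/0.6525396, so the relative speed is 0.71674c.
At |u| = 0.71674c, γ = (1 − 0.513716)^(−1/2) = 1.434.
The clock on craft A records proper time, so rocket B measures Δt = γΔτ = 1.434 × 119 = 170.6 hours.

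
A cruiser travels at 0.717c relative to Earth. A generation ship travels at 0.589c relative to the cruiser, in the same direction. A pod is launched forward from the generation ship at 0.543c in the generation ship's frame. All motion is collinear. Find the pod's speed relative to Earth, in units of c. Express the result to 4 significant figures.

Apply u = (u'+v)/(1+u'v) twice. Pod in the cruiser frame: (0.543+0.589)/(1+0.543·0.589) = 1.132/1.319827 = 0.85769c.
That velocity, transformed to the rest frame of Earth: (0.85769+0.717)/(1+0.85769·0.717) = 1.57469/1.61496373 = 0.97506c.

0.9751c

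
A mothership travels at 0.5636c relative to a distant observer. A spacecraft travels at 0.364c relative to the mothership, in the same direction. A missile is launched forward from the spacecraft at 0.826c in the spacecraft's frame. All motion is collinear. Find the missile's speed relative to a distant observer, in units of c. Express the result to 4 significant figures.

First combine the missile and spacecraft (S''→S'): u₁ = (0.826 + 0.364)/(1 + 0.826×0.364) = 1.19/1.300664 = 0.91492.
Then combine with the mothership (S'→S): u = (0.91492 + 0.5636)/(1 + 0.91492×0.5636) = 1.47852/1.515648912 = 0.9755.

0.9755c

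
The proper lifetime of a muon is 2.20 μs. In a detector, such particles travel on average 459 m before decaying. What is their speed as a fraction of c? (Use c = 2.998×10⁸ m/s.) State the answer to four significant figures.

d = βγcτ ⇒ βγ = d/(cτ) = 459.0 m / (659.56 m) = 0.69592.
β = (βγ)/√(1+(βγ)²) = 0.69592/√1.484305 = 0.5712.

0.5712c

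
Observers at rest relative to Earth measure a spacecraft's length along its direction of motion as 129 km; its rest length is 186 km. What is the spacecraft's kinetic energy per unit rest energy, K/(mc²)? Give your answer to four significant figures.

From L = L₀/γ: γ = 186/129 = 1.44186.
K/(mc²) = γ − 1 = 1.44186 − 1 = 0.4419.

0.4419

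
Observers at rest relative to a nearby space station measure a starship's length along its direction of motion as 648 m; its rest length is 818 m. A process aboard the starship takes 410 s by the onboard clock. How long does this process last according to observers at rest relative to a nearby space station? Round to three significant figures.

From L = L₀/γ: γ = 818/648 = 1.26235.
The same γ dilates the second interval: 1.26235 × 410 s = 518 s.

518 s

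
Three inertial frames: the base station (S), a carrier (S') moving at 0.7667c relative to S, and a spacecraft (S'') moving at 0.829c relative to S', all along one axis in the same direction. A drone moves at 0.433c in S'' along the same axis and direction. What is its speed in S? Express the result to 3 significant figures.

0.990c

Apply u = (u'+v)/(1+u'v) twice. Drone in the carrier frame: (0.433+0.829)/(1+0.433·0.829) = 1.262/1.358957 = 0.92865c.
That velocity, transformed to the rest frame of the base station: (0.92865+0.7667)/(1+0.92865·0.7667) = 1.69535/1.711995955 = 0.99028c.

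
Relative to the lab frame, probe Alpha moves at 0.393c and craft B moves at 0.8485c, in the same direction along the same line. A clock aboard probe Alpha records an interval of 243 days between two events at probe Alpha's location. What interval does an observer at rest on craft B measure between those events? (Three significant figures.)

Transform probe Alpha's velocity into craft B's frame: (0.393 − 0.8485)/(1 − 0.393·0.8485) = −0.4555/0.6665395, so the relative speed is 0.68338c.
γ for this relative speed: γ = 1/√(1 − 0.467008) = 1.3697.
The clock on probe Alpha records proper time, so craft B measures Δt = γΔτ = 1.3697 × 243 = 333 days.

333 days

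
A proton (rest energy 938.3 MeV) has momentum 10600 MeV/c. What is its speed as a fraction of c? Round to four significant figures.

pc/(mc²) = 10600/938.3 = 11.297 = βγ = β/√(1−β²).
So β² = x²/(1 + x²) with x = 11.297: x² = 127.622, β² = 127.622/128.622 = 0.992225, β = 0.9961.

0.9961c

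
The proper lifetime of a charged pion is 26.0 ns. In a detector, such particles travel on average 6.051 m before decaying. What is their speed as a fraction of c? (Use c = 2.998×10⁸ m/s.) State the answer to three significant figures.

Lab distance = (lab lifetime)·v = γτ·βc, so βγ = d/(cτ) = 6.051/(2.998×10⁸ × 2.600×10^-8) = 0.77629.
With βγ = 0.77629: γ² = 1 + (βγ)² = 1.602626, and β = (βγ)/γ = 0.77629/1.26595 = 0.613.

0.613c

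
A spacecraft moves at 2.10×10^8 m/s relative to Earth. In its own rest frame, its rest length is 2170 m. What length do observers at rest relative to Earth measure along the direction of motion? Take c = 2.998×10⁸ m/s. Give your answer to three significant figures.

1550 m

β = v/c = (2.10×10^8 m/s)/(2.998×10⁸ m/s) = 0.700467.
With β = 0.700467, γ = 1/√(1 − 0.700467²) = 1/√0.509346 = 1.4012.
Length contraction: L = L₀/γ = 2170/1.4012 = 1550 m.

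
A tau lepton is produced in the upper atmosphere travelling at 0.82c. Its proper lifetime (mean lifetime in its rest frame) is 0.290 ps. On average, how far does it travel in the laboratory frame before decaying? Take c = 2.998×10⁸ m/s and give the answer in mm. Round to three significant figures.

0.125 mm

γ = 1/√(1 − β²) = 1/√(1 − 0.6724) = 1/√0.3276 = 1/0.572364 = 1.7471.
Lab-frame lifetime: Δt = γτ = 1.7471 × 0.290 ps = 0.50666 ps.
Distance: d = vΔt = 0.82 × 2.998×10⁸ m/s × 5.0666×10^-13 s = 1.25×10^-4 m = 0.125 mm.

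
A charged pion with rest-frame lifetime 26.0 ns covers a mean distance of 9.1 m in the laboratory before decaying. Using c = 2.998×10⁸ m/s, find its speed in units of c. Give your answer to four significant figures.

0.7595c

Let x = d/(cτ) = 9.100 m / (2.998×10⁸ m/s × 2.600×10^-8 s) = 1.1674. Since d = βγcτ, x = βγ = β/√(1−β²).
Solving: β² = x²/(1+x²) = 1.36282/2.36282 = 0.576777, so β = 0.7595.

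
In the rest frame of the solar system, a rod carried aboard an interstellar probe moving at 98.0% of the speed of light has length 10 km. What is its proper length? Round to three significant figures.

With β = 0.98, γ = 1/√(1 − 0.98²) = 1/√0.0396 = 5.0252.
Proper length: L₀ = γ·L = 5.0252 × 10 = 50.3 km.

50.3 km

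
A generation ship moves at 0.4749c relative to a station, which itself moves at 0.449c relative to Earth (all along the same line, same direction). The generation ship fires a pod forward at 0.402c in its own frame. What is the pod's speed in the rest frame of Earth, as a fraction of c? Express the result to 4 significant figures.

First combine the pod and generation ship (S''→S'): u₁ = (0.402 + 0.4749)/(1 + 0.402×0.4749) = 0.8769/1.1909098 = 0.73633.
Then combine with the station (S'→S): u = (0.73633 + 0.449)/(1 + 0.73633×0.449) = 1.18533/1.33061217 = 0.89082.

0.8908c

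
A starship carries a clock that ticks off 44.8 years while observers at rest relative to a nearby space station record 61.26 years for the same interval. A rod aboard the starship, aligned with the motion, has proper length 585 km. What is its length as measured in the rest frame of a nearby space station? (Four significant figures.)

427.8 km

γ = Δt/Δτ = 61.26/44.8 = 1.36741.
L = L₀/γ = 585/1.36741 = 427.8 km.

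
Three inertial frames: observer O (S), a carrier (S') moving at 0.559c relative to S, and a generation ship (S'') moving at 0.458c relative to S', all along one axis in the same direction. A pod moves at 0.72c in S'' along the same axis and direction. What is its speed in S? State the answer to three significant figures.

0.966c

Compose velocities in two stages. Stage 1 (into S'): u₁ = (0.72+0.458)/(1+0.72×0.458) = 0.88587.
Stage 2 (into S): u = (0.88587+0.559)/(1+0.88587×0.559) = 0.96634, so the speed is 0.966c.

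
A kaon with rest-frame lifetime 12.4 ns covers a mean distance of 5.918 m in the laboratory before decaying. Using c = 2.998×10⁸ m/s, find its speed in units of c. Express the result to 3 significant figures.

Lab distance = (lab lifetime)·v = γτ·βc, so βγ = d/(cτ) = 5.918/(2.998×10⁸ × 1.240×10^-8) = 1.5919.
With βγ = 1.5919: γ² = 1 + (βγ)² = 3.53415, and β = (βγ)/γ = 1.5919/1.87993 = 0.847.

0.847c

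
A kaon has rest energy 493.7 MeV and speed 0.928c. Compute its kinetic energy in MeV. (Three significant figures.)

831 MeV

β² = 0.861184, so γ = 1/√0.138816 = 2.684.
Kinetic energy: K = (γ − 1)mc² = (2.684 − 1) × 493.7 MeV = 1.684 × 493.7 = 831 MeV.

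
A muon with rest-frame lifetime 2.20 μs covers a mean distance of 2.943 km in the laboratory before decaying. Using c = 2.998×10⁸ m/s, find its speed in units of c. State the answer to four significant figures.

0.9758c

Let x = d/(cτ) = 2943 m / (2.998×10⁸ m/s × 2.200×10^-6 s) = 4.4621. Since d = βγcτ, x = βγ = β/√(1−β²).
Solving: β² = x²/(1+x²) = 19.9103/20.9103 = 0.952177, so β = 0.9758.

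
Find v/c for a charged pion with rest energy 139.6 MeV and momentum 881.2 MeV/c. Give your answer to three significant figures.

pc/(mc²) = 881.2/139.6 = 6.3123 = βγ = β/√(1−β²).
So β² = x²/(1 + x²) with x = 6.3123: x² = 39.8451, β² = 39.8451/40.8451 = 0.975517, β = 0.988.

0.988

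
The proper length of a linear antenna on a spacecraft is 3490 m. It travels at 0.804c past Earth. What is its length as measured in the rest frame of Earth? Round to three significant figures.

γ = 1/√(1 − β²) = 1/√(1 − 0.646416) = 1/√0.353584 = 1/0.594629 = 1.6817.
Length contraction: L = L₀/γ = 3490/1.6817 = 2080 m.

2080 m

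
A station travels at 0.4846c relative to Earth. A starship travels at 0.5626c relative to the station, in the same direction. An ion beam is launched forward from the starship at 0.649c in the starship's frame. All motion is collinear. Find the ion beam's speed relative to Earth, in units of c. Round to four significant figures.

0.9595c

Apply u = (u'+v)/(1+u'v) twice. Ion beam in the station frame: (0.649+0.5626)/(1+0.649·0.5626) = 1.2116/1.3651274 = 0.88754c.
That velocity, transformed to the rest frame of Earth: (0.88754+0.4846)/(1+0.88754·0.4846) = 1.37214/1.430101884 = 0.95947c.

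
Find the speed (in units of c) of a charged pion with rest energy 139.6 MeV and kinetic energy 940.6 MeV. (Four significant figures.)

K = (γ−1)mc², so γ = 1 + 940.6/139.6 = 7.7378.
Then v/c = √(1 − γ⁻²) = √(1 − 0.0167019) = √0.9832981 = 0.9916.

0.9916c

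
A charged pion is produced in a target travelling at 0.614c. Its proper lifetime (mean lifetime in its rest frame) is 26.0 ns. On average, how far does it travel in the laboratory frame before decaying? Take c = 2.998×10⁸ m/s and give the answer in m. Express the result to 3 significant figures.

6.06 m

β² = 0.376996, so γ = 1/√0.623004 = 1.2669.
Lab-frame lifetime: Δt = γτ = 1.2669 × 26.0 ns = 32.939 ns.
Distance: d = vΔt = 0.614 × 2.998×10⁸ m/s × 3.2939×10^-8 s = 6.06 m.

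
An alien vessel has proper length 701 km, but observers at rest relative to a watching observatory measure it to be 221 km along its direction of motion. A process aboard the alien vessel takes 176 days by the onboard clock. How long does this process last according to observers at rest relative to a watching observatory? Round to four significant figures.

From L = L₀/γ: γ = 701/221 = 3.17195.
The same γ dilates the second interval: 3.17195 × 176 days = 558.3 days.

558.3 days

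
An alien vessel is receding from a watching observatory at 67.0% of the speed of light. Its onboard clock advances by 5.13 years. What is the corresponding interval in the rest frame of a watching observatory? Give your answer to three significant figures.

6.91 years

β² = 0.4489, so γ = 1/√0.5511 = 1.3471.
Time dilation: Δt = γ·Δτ = 1.3471 × 5.13 = 6.91 years.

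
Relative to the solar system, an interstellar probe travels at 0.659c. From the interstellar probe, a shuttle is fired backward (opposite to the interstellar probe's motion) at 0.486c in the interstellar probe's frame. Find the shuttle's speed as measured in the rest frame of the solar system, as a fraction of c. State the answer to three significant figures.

In units of c, u = (u' + v)/(1 + u'v) with u' = −0.486 and v = 0.659.
Numerator: −0.486 + 0.659 = 0.173. Denominator: 1 + (−0.486)(0.659) = 0.679726.
u = 0.173/0.679726 = 0.25451, so the speed is 0.255c.

0.255c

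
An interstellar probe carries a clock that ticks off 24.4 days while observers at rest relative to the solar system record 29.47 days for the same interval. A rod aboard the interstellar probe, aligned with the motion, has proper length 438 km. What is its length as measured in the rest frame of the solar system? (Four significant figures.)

362.6 km

γ = Δt/Δτ = 29.47/24.4 = 1.20779.
L = L₀/γ = 438/1.20779 = 362.6 km.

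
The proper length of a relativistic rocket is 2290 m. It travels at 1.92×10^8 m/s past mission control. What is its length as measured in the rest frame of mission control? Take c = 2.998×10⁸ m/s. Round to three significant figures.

β = v/c = (1.92×10^8 m/s)/(2.998×10⁸ m/s) = 0.640427.
Lorentz factor: γ = (1 − 0.4101467)^(−1/2) = 1.3021.
Along the direction of motion the measured length is L₀/γ = 2290/1.3021 = 1760 m.

1760 m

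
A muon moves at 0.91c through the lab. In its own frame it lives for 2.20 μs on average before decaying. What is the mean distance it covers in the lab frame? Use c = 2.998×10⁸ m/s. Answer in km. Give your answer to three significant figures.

1.45 km

γ = 1/√(1 − β²) = 1/√(1 − 0.8281) = 1/√0.1719 = 1/0.414608 = 2.4119.
Lab-frame lifetime: Δt = γτ = 2.4119 × 2.20 μs = 5.3062 μs.
Distance: d = vΔt = 0.91 × 2.998×10⁸ m/s × 5.3062×10^-6 s = 1450 m = 1.45 km.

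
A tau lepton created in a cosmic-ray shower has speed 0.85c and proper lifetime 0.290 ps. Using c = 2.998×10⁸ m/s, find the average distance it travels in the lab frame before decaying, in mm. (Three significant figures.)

0.140 mm

With β = 0.85, γ = 1/√(1 − 0.85²) = 1/√0.2775 = 1.8983.
Lab-frame lifetime: Δt = γτ = 1.8983 × 0.290 ps = 0.55051 ps.
Distance: d = vΔt = 0.85 × 2.998×10⁸ m/s × 5.5051×10^-13 s = 1.40×10^-4 m = 0.140 mm.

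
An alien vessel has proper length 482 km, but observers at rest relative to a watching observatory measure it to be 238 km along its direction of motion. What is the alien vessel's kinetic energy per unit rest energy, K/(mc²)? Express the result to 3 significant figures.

1.03

Length contraction gives γ = L₀/L = 482/238 = 2.02521.
Since K = (γ−1)mc², K/(mc²) = 2.02521 − 1 = 1.03.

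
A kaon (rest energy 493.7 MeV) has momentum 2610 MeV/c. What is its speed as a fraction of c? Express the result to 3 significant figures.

0.983c

pc/(mc²) = 2610/493.7 = 5.2866 = βγ = β/√(1−β²).
So β² = x²/(1 + x²) with x = 5.2866: x² = 27.9481, β² = 27.9481/28.9481 = 0.965455, β = 0.983.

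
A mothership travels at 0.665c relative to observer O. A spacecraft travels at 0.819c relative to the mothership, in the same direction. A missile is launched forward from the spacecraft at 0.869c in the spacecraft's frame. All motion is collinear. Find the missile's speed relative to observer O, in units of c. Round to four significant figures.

0.9972c

Apply u = (u'+v)/(1+u'v) twice. Missile in the mothership frame: (0.869+0.819)/(1+0.869·0.819) = 1.688/1.711711 = 0.98615c.
That velocity, transformed to the rest frame of observer O: (0.98615+0.665)/(1+0.98615·0.665) = 1.65115/1.65578975 = 0.9972c.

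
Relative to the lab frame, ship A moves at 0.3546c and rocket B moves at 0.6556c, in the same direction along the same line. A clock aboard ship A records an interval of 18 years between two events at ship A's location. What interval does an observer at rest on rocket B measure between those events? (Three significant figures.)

Speed of ship A in rocket B's frame: u = (v_A − v_B)/(1 − v_A v_B/c²) = (0.3546 − 0.6556)/(1 − 0.3546×0.6556) = −0.301/0.76752424 = −0.39217; |u| = 0.39217c.
At |u| = 0.39217c, γ = (1 − 0.153797)^(−1/2) = 1.0871.
The clock on ship A records proper time, so rocket B measures Δt = γΔτ = 1.0871 × 18 = 19.6 years.

19.6 years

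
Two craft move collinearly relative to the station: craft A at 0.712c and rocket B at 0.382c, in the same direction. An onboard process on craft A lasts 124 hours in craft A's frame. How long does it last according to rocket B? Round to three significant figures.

Transform craft A's velocity into rocket B's frame: (0.712 − 0.382)/(1 − 0.712·0.382) = 0.33/0.728016, so the relative speed is 0.45329c.
γ for this relative speed: γ = 1/√(1 − 0.205472) = 1.1219.
Craft A's interval is proper; time dilation gives Δt_B = γΔτ = 1.1219 × 124 hours = 139 hours.

139 hours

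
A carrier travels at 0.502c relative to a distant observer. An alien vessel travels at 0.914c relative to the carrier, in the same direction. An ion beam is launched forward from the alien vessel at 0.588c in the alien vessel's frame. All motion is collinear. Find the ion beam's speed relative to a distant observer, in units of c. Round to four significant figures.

0.9923c

Apply u = (u'+v)/(1+u'v) twice. Ion beam in the carrier frame: (0.588+0.914)/(1+0.588·0.914) = 1.502/1.537432 = 0.97695c.
That velocity, transformed to the rest frame of a distant observer: (0.97695+0.502)/(1+0.97695·0.502) = 1.47895/1.4904289 = 0.9923c.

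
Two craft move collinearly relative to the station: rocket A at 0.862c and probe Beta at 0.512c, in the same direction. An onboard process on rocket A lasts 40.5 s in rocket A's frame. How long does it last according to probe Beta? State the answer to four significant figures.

51.96 s

The velocity of rocket A relative to probe Beta is (0.862 − 0.512)c / (1 − 0.862×0.512) = 0.6265c; relative speed 0.6265c.
At |u| = 0.6265c, γ = (1 − 0.392502)^(−1/2) = 1.283.
The clock on rocket A records proper time, so probe Beta measures Δt = γΔτ = 1.283 × 40.5 = 51.96 s.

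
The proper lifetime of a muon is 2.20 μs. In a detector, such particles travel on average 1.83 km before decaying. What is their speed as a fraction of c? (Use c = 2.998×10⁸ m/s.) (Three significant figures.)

d = βγcτ ⇒ βγ = d/(cτ) = 1830 m / (659.56 m) = 2.7746.
β = (βγ)/√(1+(βγ)²) = 2.7746/√8.69841 = 0.941.

0.941c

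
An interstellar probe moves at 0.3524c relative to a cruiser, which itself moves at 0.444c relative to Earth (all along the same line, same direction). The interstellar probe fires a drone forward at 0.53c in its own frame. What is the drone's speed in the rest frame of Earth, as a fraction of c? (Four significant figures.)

First combine the drone and interstellar probe (S''→S'): u₁ = (0.53 + 0.3524)/(1 + 0.53×0.3524) = 0.8824/1.186772 = 0.74353.
Then combine with the cruiser (S'→S): u = (0.74353 + 0.444)/(1 + 0.74353×0.444) = 1.18753/1.33012732 = 0.89279.

0.8928c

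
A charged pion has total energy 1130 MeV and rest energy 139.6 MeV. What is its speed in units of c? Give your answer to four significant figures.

γ = E/(mc²) = 1130/139.6 = 8.0946.
β = √(1 − 1/γ²) = √(1 − 0.0152619) = √0.9847381 = 0.9923.

0.9923c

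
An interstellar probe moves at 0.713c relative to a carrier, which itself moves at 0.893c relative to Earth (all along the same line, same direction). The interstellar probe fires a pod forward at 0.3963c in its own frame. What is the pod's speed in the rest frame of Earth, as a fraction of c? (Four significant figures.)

0.9918c

Apply u = (u'+v)/(1+u'v) twice. Pod in the carrier frame: (0.3963+0.713)/(1+0.3963·0.713) = 1.1093/1.2825619 = 0.86491c.
That velocity, transformed to the rest frame of Earth: (0.86491+0.893)/(1+0.86491·0.893) = 1.75791/1.77236463 = 0.99184c.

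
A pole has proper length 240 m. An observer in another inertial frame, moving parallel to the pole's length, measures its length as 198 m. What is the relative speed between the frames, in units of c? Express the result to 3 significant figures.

Length contraction gives γ = L₀/L = 240/198 = 1.2121.
β = √(1 − 1/γ²) = √0.319351 = 0.565.

0.565c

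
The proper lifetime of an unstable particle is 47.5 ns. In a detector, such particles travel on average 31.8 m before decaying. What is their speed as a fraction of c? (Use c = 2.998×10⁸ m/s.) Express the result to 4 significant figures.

Let x = d/(cτ) = 31.80 m / (2.998×10⁸ m/s × 4.750×10^-8 s) = 2.2331. Since d = βγcτ, x = βγ = β/√(1−β²).
Solving: β² = x²/(1+x²) = 4.98674/5.98674 = 0.832964, so β = 0.9127.

0.9127c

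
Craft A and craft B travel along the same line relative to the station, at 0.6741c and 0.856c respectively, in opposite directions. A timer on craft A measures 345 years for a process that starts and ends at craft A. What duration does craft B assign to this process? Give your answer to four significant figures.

1425 years

Transform craft A's velocity into craft B's frame: (0.6741 + 0.856)/(1 + 0.6741·0.856) = 1.5301/1.5770296, so the relative speed is 0.97024c.
At |u| = 0.97024c, γ = (1 − 0.941366)^(−1/2) = 4.1298.
The clock on craft A records proper time, so craft B measures Δt = γΔτ = 4.1298 × 345 = 1425 years.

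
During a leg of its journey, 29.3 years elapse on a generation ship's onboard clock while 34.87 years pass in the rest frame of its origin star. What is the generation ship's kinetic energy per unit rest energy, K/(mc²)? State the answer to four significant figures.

The time-dilation ratio gives γ = 34.87/29.3 = 1.1901.
Since K = (γ−1)mc², K/(mc²) = 1.1901 − 1 = 0.1901.

0.1901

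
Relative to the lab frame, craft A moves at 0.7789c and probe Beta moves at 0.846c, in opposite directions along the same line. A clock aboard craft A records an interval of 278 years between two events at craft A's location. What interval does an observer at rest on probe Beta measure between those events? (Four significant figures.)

Speed of craft A in probe Beta's frame: u = (v_A + v_B)/(1 + v_A v_B/c²) = (0.7789 + 0.846)/(1 + 0.7789×0.846) = 1.6249/1.6589494 = 0.97948; |u| = 0.97948c.
At |u| = 0.97948c, γ = (1 − 0.959381)^(−1/2) = 4.9618.
Craft A's interval is proper; time dilation gives Δt_B = γΔτ = 4.9618 × 278 years = 1379 years.

1379 years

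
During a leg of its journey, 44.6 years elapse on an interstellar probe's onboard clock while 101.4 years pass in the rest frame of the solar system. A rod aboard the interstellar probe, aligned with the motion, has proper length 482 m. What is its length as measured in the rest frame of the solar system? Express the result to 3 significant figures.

From Δt = γΔτ: γ = 101.4/44.6 = 2.27354.
L = L₀/γ = 482/2.27354 = 212 m.

212 m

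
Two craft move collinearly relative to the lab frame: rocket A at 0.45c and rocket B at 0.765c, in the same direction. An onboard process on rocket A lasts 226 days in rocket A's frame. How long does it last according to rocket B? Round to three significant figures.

Speed of rocket A in rocket B's frame: u = (v_A − v_B)/(1 − v_A v_B/c²) = (0.45 − 0.765)/(1 − 0.45×0.765) = −0.315/0.65575 = −0.48037; |u| = 0.48037c.
γ for this relative speed: γ = 1/√(1 − 0.230755) = 1.1402.
Rocket A's interval is proper; time dilation gives Δt_B = γΔτ = 1.1402 × 226 days = 258 days.

258 days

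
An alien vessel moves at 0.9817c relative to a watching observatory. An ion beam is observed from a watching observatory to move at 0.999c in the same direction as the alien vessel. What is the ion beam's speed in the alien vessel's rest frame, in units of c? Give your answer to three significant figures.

Transform to the alien vessel's frame: u' = (u − v)/(1 − uv/c²).
u' = (0.999 − 0.9817)/(1 − 0.999×0.9817) = 0.0173/0.0192817 = 0.89722.
Speed in the alien vessel's frame: 0.897c (in the same direction).

0.897c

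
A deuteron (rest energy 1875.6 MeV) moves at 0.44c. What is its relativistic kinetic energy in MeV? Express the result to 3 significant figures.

With β = 0.44, γ = 1/√(1 − 0.44²) = 1/√0.8064 = 1.11359.
Kinetic energy: K = (γ − 1)mc² = (1.11359 − 1) × 1875.6 MeV = 0.11359 × 1875.6 = 213 MeV.

213 MeV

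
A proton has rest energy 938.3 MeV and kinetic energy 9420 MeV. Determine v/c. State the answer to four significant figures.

K = (γ−1)mc², so γ = 1 + 9420/938.3 = 11.039.
Then v/c = √(1 − γ⁻²) = √(1 − 0.00820617) = √0.99179383 = 0.9959.

0.9959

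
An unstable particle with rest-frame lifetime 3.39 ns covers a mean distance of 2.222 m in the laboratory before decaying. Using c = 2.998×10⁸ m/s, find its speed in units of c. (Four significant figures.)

Lab distance = (lab lifetime)·v = γτ·βc, so βγ = d/(cτ) = 2.222/(2.998×10⁸ × 3.390×10^-9) = 2.1863.
With βγ = 2.1863: γ² = 1 + (βγ)² = 5.77991, and β = (βγ)/γ = 2.1863/2.40414 = 0.9094.

0.9094c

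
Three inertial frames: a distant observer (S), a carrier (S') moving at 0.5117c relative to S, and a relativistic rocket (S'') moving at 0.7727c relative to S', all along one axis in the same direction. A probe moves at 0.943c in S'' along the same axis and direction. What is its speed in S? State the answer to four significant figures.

0.9976c

Compose velocities in two stages. Stage 1 (into S'): u₁ = (0.943+0.7727)/(1+0.943×0.7727) = 0.99251.
Stage 2 (into S): u = (0.99251+0.5117)/(1+0.99251×0.5117) = 0.99757, so the speed is 0.9976c.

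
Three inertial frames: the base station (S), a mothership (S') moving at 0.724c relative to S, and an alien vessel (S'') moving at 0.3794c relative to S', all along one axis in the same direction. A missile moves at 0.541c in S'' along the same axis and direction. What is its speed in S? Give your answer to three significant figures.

0.958c

First combine the missile and alien vessel (S''→S'): u₁ = (0.541 + 0.3794)/(1 + 0.541×0.3794) = 0.9204/1.2052554 = 0.76366.
Then combine with the mothership (S'→S): u = (0.76366 + 0.724)/(1 + 0.76366×0.724) = 1.48766/1.55288984 = 0.95799.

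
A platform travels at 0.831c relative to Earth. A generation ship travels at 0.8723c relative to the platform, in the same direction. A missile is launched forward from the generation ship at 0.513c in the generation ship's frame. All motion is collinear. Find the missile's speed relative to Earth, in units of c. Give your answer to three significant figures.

0.996c

First combine the missile and generation ship (S''→S'): u₁ = (0.513 + 0.8723)/(1 + 0.513×0.8723) = 1.3853/1.4474899 = 0.95704.
Then combine with the platform (S'→S): u = (0.95704 + 0.831)/(1 + 0.95704×0.831) = 1.78804/1.79530024 = 0.99596.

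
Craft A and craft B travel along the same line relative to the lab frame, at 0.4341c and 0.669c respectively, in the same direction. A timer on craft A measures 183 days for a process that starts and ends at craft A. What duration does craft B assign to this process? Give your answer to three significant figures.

Transform craft A's velocity into craft B's frame: (0.4341 − 0.669)/(1 − 0.4341·0.669) = −0.2349/0.7095871, so the relative speed is 0.33104c.
At |u| = 0.33104c, γ = (1 − 0.109587)^(−1/2) = 1.0598.
Craft A's interval is proper; time dilation gives Δt_B = γΔτ = 1.0598 × 183 days = 194 days.

194 days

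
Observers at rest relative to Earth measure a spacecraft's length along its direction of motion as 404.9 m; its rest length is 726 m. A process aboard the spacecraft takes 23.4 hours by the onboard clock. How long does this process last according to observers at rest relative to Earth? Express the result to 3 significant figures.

γ = L₀/L = 726/404.9 = 1.79304.
The same γ dilates the second interval: 1.79304 × 23.4 hours = 42.0 hours.

42.0 hours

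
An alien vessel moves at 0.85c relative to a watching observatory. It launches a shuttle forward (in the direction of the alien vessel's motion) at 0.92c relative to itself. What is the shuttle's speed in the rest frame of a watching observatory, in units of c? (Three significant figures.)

In units of c, u = (u' + v)/(1 + u'v) with u' = 0.92 and v = 0.85.
Numerator: 0.92 + 0.85 = 1.77. Denominator: 1 + (0.92)(0.85) = 1.782.
u = 1.77/1.782 = 0.99327, so the speed is 0.993c.

0.993c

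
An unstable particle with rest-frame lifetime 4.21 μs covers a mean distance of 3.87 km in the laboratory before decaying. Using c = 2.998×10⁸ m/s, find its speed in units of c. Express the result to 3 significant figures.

0.951c

Let x = d/(cτ) = 3870 m / (2.998×10⁸ m/s × 4.210×10^-6 s) = 3.0662. Since d = βγcτ, x = βγ = β/√(1−β²).
Solving: β² = x²/(1+x²) = 9.40158/10.40158 = 0.903861, so β = 0.951.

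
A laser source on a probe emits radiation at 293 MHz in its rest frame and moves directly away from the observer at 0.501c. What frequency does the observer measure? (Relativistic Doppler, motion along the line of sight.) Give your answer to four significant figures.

168.9 MHz

Relativistic Doppler (source moving away): f_obs = f_src · √((1−β)/(1+β)).
With β = 0.501: factor = √(0.499/1.501) = 0.57658.
f_obs = 293 × 0.57658 = 168.9 MHz.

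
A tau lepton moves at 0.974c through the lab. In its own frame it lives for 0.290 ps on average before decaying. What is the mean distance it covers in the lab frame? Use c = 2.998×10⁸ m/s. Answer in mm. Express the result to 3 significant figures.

γ = 1/√(1 − β²) = 1/√(1 − 0.948676) = 1/√0.051324 = 1/0.226548 = 4.4141.
Lab-frame lifetime: Δt = γτ = 4.4141 × 0.290 ps = 1.2801 ps.
Distance: d = vΔt = 0.974 × 2.998×10⁸ m/s × 1.2801×10^-12 s = 3.74×10^-4 m = 0.374 mm.

0.374 mm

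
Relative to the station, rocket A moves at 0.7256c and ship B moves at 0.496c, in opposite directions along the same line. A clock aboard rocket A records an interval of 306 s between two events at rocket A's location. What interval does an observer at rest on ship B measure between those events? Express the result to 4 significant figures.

696.4 s

Transform rocket A's velocity into ship B's frame: (0.7256 + 0.496)/(1 + 0.7256·0.496) = 1.2216/1.3598976, so the relative speed is 0.8983c.
γ for this relative speed: γ = 1/√(1 − 0.806943) = 2.2759.
Rocket A's interval is proper; time dilation gives Δt_B = γΔτ = 2.2759 × 306 s = 696.4 s.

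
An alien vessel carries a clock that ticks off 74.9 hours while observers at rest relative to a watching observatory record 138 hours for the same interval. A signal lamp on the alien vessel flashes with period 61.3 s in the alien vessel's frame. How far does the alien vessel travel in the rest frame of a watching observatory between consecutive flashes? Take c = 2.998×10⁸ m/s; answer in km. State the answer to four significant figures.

γ = Δt/Δτ = 138/74.9 = 1.84246.
β = √(1 − 1/γ²) = 0.83989. Lab-frame period = γτ = 1.84246×61.3 s = 112.94 s. Distance = βc × γτ = 0.83989 × 2.998×10⁸ m/s × 112.94 s = 2.8438×10^10 m = 2.844×10^7 km.

2.844×10^7 km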